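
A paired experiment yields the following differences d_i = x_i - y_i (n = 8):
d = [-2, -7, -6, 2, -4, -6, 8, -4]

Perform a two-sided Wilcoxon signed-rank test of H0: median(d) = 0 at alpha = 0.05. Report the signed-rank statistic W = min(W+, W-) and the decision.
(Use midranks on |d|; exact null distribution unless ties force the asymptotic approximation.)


Step 1: Drop any zero differences (none here) and take |d_i|.
|d| = [2, 7, 6, 2, 4, 6, 8, 4]
Step 2: Midrank |d_i| (ties get averaged ranks).
ranks: |2|->1.5, |7|->7, |6|->5.5, |2|->1.5, |4|->3.5, |6|->5.5, |8|->8, |4|->3.5
Step 3: Attach original signs; sum ranks with positive sign and with negative sign.
W+ = 1.5 + 8 = 9.5
W- = 1.5 + 7 + 5.5 + 3.5 + 5.5 + 3.5 = 26.5
(Check: W+ + W- = 36 should equal n(n+1)/2 = 36.)
Step 4: Test statistic W = min(W+, W-) = 9.5.
Step 5: Ties in |d|, so use the tie-corrected normal approximation.
        E[W] = n(n+1)/4 = 8*9/4 = 18.
        Tie groups: |d|=2 (t=2), |d|=4 (t=2), |d|=6 (t=2); sum(t^3 - t) = 18.
        Var[W] = n(n+1)(2n+1)/24 - sum(t^3-t)/48 = 1224/24 - 18/48 = 50.625.
        z = (W - E[W]) / sqrt(Var[W]) = (9.5 - 18) / 7.1151 = -1.1946.
        Two-sided p = 2*Phi(z) = 0.232228.
Step 6: alpha = 0.05. fail to reject H0.

W+ = 9.5, W- = 26.5, W = min = 9.5, p = 0.232228, fail to reject H0.


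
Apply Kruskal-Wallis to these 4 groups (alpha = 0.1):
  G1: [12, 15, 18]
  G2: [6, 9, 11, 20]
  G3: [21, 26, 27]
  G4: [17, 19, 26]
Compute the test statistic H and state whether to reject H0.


Step 1: Combine all N = 13 observations and assign midranks.
sorted (value, group, rank): (6,G2,1), (9,G2,2), (11,G2,3), (12,G1,4), (15,G1,5), (17,G4,6), (18,G1,7), (19,G4,8), (20,G2,9), (21,G3,10), (26,G3,11.5), (26,G4,11.5), (27,G3,13)
Step 2: Sum ranks within each group.
R_1 = 16 (n_1 = 3)
R_2 = 15 (n_2 = 4)
R_3 = 34.5 (n_3 = 3)
R_4 = 25.5 (n_4 = 3)
Step 3: H = 12/(N(N+1)) * sum(R_i^2/n_i) - 3(N+1)
     = 12/(13*14) * (16^2/3 + 15^2/4 + 34.5^2/3 + 25.5^2/3) - 3*14
     = 0.065934 * 755.083 - 42
     = 7.785714.
Step 4: Ties present; correction factor C = 1 - 6/(13^3 - 13) = 0.997253. Corrected H = 7.785714 / 0.997253 = 7.807163.
Step 5: Under H0, H ~ chi^2(3); p-value = 0.050170.
Step 6: alpha = 0.1. reject H0.

H = 7.8072, df = 3, p = 0.050170, reject H0.


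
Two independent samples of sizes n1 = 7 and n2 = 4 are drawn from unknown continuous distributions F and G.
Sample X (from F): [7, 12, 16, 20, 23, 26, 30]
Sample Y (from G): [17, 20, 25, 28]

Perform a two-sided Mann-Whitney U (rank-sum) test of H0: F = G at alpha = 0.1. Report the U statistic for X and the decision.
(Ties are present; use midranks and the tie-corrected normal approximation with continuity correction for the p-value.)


Step 1: Combine and sort all 11 observations; assign midranks.
sorted (value, group): (7,X), (12,X), (16,X), (17,Y), (20,X), (20,Y), (23,X), (25,Y), (26,X), (28,Y), (30,X)
ranks: 7->1, 12->2, 16->3, 17->4, 20->5.5, 20->5.5, 23->7, 25->8, 26->9, 28->10, 30->11
Step 2: Rank sum for X: R1 = 1 + 2 + 3 + 5.5 + 7 + 9 + 11 = 38.5.
Step 3: U_X = R1 - n1(n1+1)/2 = 38.5 - 7*8/2 = 38.5 - 28 = 10.5.
       U_Y = n1*n2 - U_X = 28 - 10.5 = 17.5.
Step 4: Ties are present, so use the tie-corrected normal approximation (with continuity correction) for the p-value.
Step 5: p-value = 0.569872; compare to alpha = 0.1. fail to reject H0.

U_X = 10.5, p = 0.569872, fail to reject H0 at alpha = 0.1.


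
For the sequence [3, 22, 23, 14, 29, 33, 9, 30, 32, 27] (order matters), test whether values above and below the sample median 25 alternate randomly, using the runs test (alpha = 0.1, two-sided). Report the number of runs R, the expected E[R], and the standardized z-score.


Step 1: Compute median = 25; label A = above, B = below.
Labels in order: BBBBAABAAA  (n_A = 5, n_B = 5)
Step 2: Count runs R = 4.
Step 3: Under H0 (random ordering), E[R] = 2*n_A*n_B/(n_A+n_B) + 1 = 2*5*5/10 + 1 = 6.0000.
        Var[R] = 2*n_A*n_B*(2*n_A*n_B - n_A - n_B) / ((n_A+n_B)^2 * (n_A+n_B-1)) = 2000/900 = 2.2222.
        SD[R] = 1.4907.
Step 4: Continuity-corrected z = (R + 0.5 - E[R]) / SD[R] = (4 + 0.5 - 6.0000) / 1.4907 = -1.0062.
Step 5: Two-sided p-value via normal approximation = 2*(1 - Phi(|z|)) = 0.314305.
Step 6: alpha = 0.1. fail to reject H0.

R = 4, z = -1.0062, p = 0.314305, fail to reject H0.


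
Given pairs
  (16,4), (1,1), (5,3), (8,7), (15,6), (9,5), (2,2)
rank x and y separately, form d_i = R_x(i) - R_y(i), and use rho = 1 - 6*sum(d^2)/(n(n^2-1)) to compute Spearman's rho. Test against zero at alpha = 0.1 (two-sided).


Step 1: Rank x and y separately (midranks; no ties here).
rank(x): 16->7, 1->1, 5->3, 8->4, 15->6, 9->5, 2->2
rank(y): 4->4, 1->1, 3->3, 7->7, 6->6, 5->5, 2->2
Step 2: d_i = R_x(i) - R_y(i); compute d_i^2.
  (7-4)^2=9, (1-1)^2=0, (3-3)^2=0, (4-7)^2=9, (6-6)^2=0, (5-5)^2=0, (2-2)^2=0
sum(d^2) = 18.
Step 3: rho = 1 - 6*18 / (7*(7^2 - 1)) = 1 - 108/336 = 0.678571.
Step 4: Under H0, t = rho * sqrt((n-2)/(1-rho^2)) = 2.0657 ~ t(5).
Step 5: Two-sided p-value from the t-distribution with 5 df = 0.093750.
Step 6: alpha = 0.1. reject H0.

rho = 0.6786, p = 0.093750, reject H0 at alpha = 0.1.


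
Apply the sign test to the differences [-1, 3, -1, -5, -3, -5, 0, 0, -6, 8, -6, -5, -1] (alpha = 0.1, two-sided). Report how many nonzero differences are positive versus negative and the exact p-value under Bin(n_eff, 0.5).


Step 1: Discard zero differences. Original n = 13; n_eff = number of nonzero differences = 11.
Nonzero differences (with sign): -1, +3, -1, -5, -3, -5, -6, +8, -6, -5, -1
Step 2: Count signs: positive = 2, negative = 9.
Step 3: Under H0: P(positive) = 0.5, so the number of positives S ~ Bin(11, 0.5).
Step 4: Two-sided exact p-value = sum of Bin(11,0.5) probabilities at or below the observed probability = 0.065430.
Step 5: alpha = 0.1. reject H0.

n_eff = 11, pos = 2, neg = 9, p = 0.065430, reject H0.


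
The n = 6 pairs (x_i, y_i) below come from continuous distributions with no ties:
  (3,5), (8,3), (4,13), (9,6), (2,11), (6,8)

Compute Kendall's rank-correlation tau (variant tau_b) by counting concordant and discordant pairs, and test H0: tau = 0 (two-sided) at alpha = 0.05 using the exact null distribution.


Step 1: Enumerate the 15 unordered pairs (i,j) with i<j and classify each by sign(x_j-x_i) * sign(y_j-y_i).
  (1,2):dx=+5,dy=-2->D; (1,3):dx=+1,dy=+8->C; (1,4):dx=+6,dy=+1->C; (1,5):dx=-1,dy=+6->D
  (1,6):dx=+3,dy=+3->C; (2,3):dx=-4,dy=+10->D; (2,4):dx=+1,dy=+3->C; (2,5):dx=-6,dy=+8->D
  (2,6):dx=-2,dy=+5->D; (3,4):dx=+5,dy=-7->D; (3,5):dx=-2,dy=-2->C; (3,6):dx=+2,dy=-5->D
  (4,5):dx=-7,dy=+5->D; (4,6):dx=-3,dy=+2->D; (5,6):dx=+4,dy=-3->D
Step 2: C = 5, D = 10, total pairs = 15.
Step 3: tau = (C - D)/(n(n-1)/2) = (5 - 10)/15 = -0.333333.
Step 4: Exact two-sided p-value (enumerate n! = 720 permutations of y under H0): p = 0.469444.
Step 5: alpha = 0.05. fail to reject H0.

tau_b = -0.3333 (C=5, D=10), p = 0.469444, fail to reject H0.


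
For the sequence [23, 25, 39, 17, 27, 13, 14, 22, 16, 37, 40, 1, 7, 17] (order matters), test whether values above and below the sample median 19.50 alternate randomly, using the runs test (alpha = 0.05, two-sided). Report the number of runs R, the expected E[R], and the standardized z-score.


Step 1: Compute median = 19.50; label A = above, B = below.
Labels in order: AAABABBABAABBB  (n_A = 7, n_B = 7)
Step 2: Count runs R = 8.
Step 3: Under H0 (random ordering), E[R] = 2*n_A*n_B/(n_A+n_B) + 1 = 2*7*7/14 + 1 = 8.0000.
        Var[R] = 2*n_A*n_B*(2*n_A*n_B - n_A - n_B) / ((n_A+n_B)^2 * (n_A+n_B-1)) = 8232/2548 = 3.2308.
        SD[R] = 1.7974.
Step 4: R = E[R], so z = 0 with no continuity correction.
Step 5: Two-sided p-value via normal approximation = 2*(1 - Phi(|z|)) = 1.000000.
Step 6: alpha = 0.05. fail to reject H0.

R = 8, z = 0.0000, p = 1.000000, fail to reject H0.


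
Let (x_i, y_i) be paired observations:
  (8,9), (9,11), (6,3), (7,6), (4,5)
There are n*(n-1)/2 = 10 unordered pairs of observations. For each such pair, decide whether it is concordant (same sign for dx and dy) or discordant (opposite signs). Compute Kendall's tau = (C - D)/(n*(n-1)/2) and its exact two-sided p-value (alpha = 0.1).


Step 1: Enumerate the 10 unordered pairs (i,j) with i<j and classify each by sign(x_j-x_i) * sign(y_j-y_i).
  (1,2):dx=+1,dy=+2->C; (1,3):dx=-2,dy=-6->C; (1,4):dx=-1,dy=-3->C; (1,5):dx=-4,dy=-4->C
  (2,3):dx=-3,dy=-8->C; (2,4):dx=-2,dy=-5->C; (2,5):dx=-5,dy=-6->C; (3,4):dx=+1,dy=+3->C
  (3,5):dx=-2,dy=+2->D; (4,5):dx=-3,dy=-1->C
Step 2: C = 9, D = 1, total pairs = 10.
Step 3: tau = (C - D)/(n(n-1)/2) = (9 - 1)/10 = 0.800000.
Step 4: Exact two-sided p-value (enumerate n! = 120 permutations of y under H0): p = 0.083333.
Step 5: alpha = 0.1. reject H0.

tau_b = 0.8000 (C=9, D=1), p = 0.083333, reject H0.


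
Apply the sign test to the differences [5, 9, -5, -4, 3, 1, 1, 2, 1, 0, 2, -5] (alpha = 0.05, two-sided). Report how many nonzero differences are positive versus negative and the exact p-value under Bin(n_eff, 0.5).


Step 1: Discard zero differences. Original n = 12; n_eff = number of nonzero differences = 11.
Nonzero differences (with sign): +5, +9, -5, -4, +3, +1, +1, +2, +1, +2, -5
Step 2: Count signs: positive = 8, negative = 3.
Step 3: Under H0: P(positive) = 0.5, so the number of positives S ~ Bin(11, 0.5).
Step 4: Two-sided exact p-value = sum of Bin(11,0.5) probabilities at or below the observed probability = 0.226562.
Step 5: alpha = 0.05. fail to reject H0.

n_eff = 11, pos = 8, neg = 3, p = 0.226562, fail to reject H0.


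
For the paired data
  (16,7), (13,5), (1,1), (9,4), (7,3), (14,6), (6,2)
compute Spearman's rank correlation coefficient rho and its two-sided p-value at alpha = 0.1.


Step 1: Rank x and y separately (midranks; no ties here).
rank(x): 16->7, 13->5, 1->1, 9->4, 7->3, 14->6, 6->2
rank(y): 7->7, 5->5, 1->1, 4->4, 3->3, 6->6, 2->2
Step 2: d_i = R_x(i) - R_y(i); compute d_i^2.
  (7-7)^2=0, (5-5)^2=0, (1-1)^2=0, (4-4)^2=0, (3-3)^2=0, (6-6)^2=0, (2-2)^2=0
sum(d^2) = 0.
Step 3: rho = 1 - 6*0 / (7*(7^2 - 1)) = 1 - 0/336 = 1.000000.
Step 5: Two-sided p-value from the t-distribution with 5 df = 0.000000.
Step 6: alpha = 0.1. reject H0.

rho = 1.0000, p = 0.000000, reject H0 at alpha = 0.1.


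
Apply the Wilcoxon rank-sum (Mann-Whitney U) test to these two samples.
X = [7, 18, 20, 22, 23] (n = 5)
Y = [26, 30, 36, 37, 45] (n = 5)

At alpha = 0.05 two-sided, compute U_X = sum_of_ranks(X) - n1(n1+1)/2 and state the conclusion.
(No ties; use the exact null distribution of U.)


Step 1: Combine and sort all 10 observations; assign midranks.
sorted (value, group): (7,X), (18,X), (20,X), (22,X), (23,X), (26,Y), (30,Y), (36,Y), (37,Y), (45,Y)
ranks: 7->1, 18->2, 20->3, 22->4, 23->5, 26->6, 30->7, 36->8, 37->9, 45->10
Step 2: Rank sum for X: R1 = 1 + 2 + 3 + 4 + 5 = 15.
Step 3: U_X = R1 - n1(n1+1)/2 = 15 - 5*6/2 = 15 - 15 = 0.
       U_Y = n1*n2 - U_X = 25 - 0 = 25.
Step 4: No ties, so the exact null distribution of U (based on enumerating the C(10,5) = 252 equally likely rank assignments) gives the two-sided p-value.
Step 5: p-value = 0.007937; compare to alpha = 0.05. reject H0.

U_X = 0, p = 0.007937, reject H0 at alpha = 0.05.


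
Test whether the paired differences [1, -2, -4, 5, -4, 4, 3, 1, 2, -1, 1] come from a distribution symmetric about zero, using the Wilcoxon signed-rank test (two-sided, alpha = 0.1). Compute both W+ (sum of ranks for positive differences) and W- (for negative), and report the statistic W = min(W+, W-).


Step 1: Drop any zero differences (none here) and take |d_i|.
|d| = [1, 2, 4, 5, 4, 4, 3, 1, 2, 1, 1]
Step 2: Midrank |d_i| (ties get averaged ranks).
ranks: |1|->2.5, |2|->5.5, |4|->9, |5|->11, |4|->9, |4|->9, |3|->7, |1|->2.5, |2|->5.5, |1|->2.5, |1|->2.5
Step 3: Attach original signs; sum ranks with positive sign and with negative sign.
W+ = 2.5 + 11 + 9 + 7 + 2.5 + 5.5 + 2.5 = 40
W- = 5.5 + 9 + 9 + 2.5 = 26
(Check: W+ + W- = 66 should equal n(n+1)/2 = 66.)
Step 4: Test statistic W = min(W+, W-) = 26.
Step 5: Ties in |d|, so use the tie-corrected normal approximation.
        E[W] = n(n+1)/4 = 11*12/4 = 33.
        Tie groups: |d|=1 (t=4), |d|=2 (t=2), |d|=4 (t=3); sum(t^3 - t) = 90.
        Var[W] = n(n+1)(2n+1)/24 - sum(t^3-t)/48 = 3036/24 - 90/48 = 124.625.
        z = (W - E[W]) / sqrt(Var[W]) = (26 - 33) / 11.1636 = -0.6270.
        Two-sided p = 2*Phi(z) = 0.530633.
Step 6: alpha = 0.1. fail to reject H0.

W+ = 40, W- = 26, W = min = 26, p = 0.530633, fail to reject H0.


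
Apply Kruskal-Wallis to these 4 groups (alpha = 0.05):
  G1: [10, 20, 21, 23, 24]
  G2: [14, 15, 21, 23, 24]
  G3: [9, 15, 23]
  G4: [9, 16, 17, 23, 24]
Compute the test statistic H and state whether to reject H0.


Step 1: Combine all N = 18 observations and assign midranks.
sorted (value, group, rank): (9,G3,1.5), (9,G4,1.5), (10,G1,3), (14,G2,4), (15,G2,5.5), (15,G3,5.5), (16,G4,7), (17,G4,8), (20,G1,9), (21,G1,10.5), (21,G2,10.5), (23,G1,13.5), (23,G2,13.5), (23,G3,13.5), (23,G4,13.5), (24,G1,17), (24,G2,17), (24,G4,17)
Step 2: Sum ranks within each group.
R_1 = 53 (n_1 = 5)
R_2 = 50.5 (n_2 = 5)
R_3 = 20.5 (n_3 = 3)
R_4 = 47 (n_4 = 5)
Step 3: H = 12/(N(N+1)) * sum(R_i^2/n_i) - 3(N+1)
     = 12/(18*19) * (53^2/5 + 50.5^2/5 + 20.5^2/3 + 47^2/5) - 3*19
     = 0.035088 * 1653.73 - 57
     = 1.025731.
Step 4: Ties present; correction factor C = 1 - 102/(18^3 - 18) = 0.982456. Corrected H = 1.025731 / 0.982456 = 1.044048.
Step 5: Under H0, H ~ chi^2(3); p-value = 0.790595.
Step 6: alpha = 0.05. fail to reject H0.

H = 1.0440, df = 3, p = 0.790595, fail to reject H0.


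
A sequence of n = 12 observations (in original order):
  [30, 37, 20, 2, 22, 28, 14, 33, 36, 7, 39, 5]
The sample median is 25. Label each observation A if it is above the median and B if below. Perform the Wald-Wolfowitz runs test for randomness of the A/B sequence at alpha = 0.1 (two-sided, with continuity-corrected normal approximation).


Step 1: Compute median = 25; label A = above, B = below.
Labels in order: AABBBABAABAB  (n_A = 6, n_B = 6)
Step 2: Count runs R = 8.
Step 3: Under H0 (random ordering), E[R] = 2*n_A*n_B/(n_A+n_B) + 1 = 2*6*6/12 + 1 = 7.0000.
        Var[R] = 2*n_A*n_B*(2*n_A*n_B - n_A - n_B) / ((n_A+n_B)^2 * (n_A+n_B-1)) = 4320/1584 = 2.7273.
        SD[R] = 1.6514.
Step 4: Continuity-corrected z = (R - 0.5 - E[R]) / SD[R] = (8 - 0.5 - 7.0000) / 1.6514 = 0.3028.
Step 5: Two-sided p-value via normal approximation = 2*(1 - Phi(|z|)) = 0.762069.
Step 6: alpha = 0.1. fail to reject H0.

R = 8, z = 0.3028, p = 0.762069, fail to reject H0.


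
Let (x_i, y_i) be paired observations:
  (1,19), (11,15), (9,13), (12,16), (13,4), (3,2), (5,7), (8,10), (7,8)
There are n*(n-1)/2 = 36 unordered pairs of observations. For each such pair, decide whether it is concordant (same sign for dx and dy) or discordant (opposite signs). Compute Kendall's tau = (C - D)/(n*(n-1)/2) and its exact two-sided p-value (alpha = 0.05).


Step 1: Enumerate the 36 unordered pairs (i,j) with i<j and classify each by sign(x_j-x_i) * sign(y_j-y_i).
  (1,2):dx=+10,dy=-4->D; (1,3):dx=+8,dy=-6->D; (1,4):dx=+11,dy=-3->D; (1,5):dx=+12,dy=-15->D
  (1,6):dx=+2,dy=-17->D; (1,7):dx=+4,dy=-12->D; (1,8):dx=+7,dy=-9->D; (1,9):dx=+6,dy=-11->D
  (2,3):dx=-2,dy=-2->C; (2,4):dx=+1,dy=+1->C; (2,5):dx=+2,dy=-11->D; (2,6):dx=-8,dy=-13->C
  (2,7):dx=-6,dy=-8->C; (2,8):dx=-3,dy=-5->C; (2,9):dx=-4,dy=-7->C; (3,4):dx=+3,dy=+3->C
  (3,5):dx=+4,dy=-9->D; (3,6):dx=-6,dy=-11->C; (3,7):dx=-4,dy=-6->C; (3,8):dx=-1,dy=-3->C
  (3,9):dx=-2,dy=-5->C; (4,5):dx=+1,dy=-12->D; (4,6):dx=-9,dy=-14->C; (4,7):dx=-7,dy=-9->C
  (4,8):dx=-4,dy=-6->C; (4,9):dx=-5,dy=-8->C; (5,6):dx=-10,dy=-2->C; (5,7):dx=-8,dy=+3->D
  (5,8):dx=-5,dy=+6->D; (5,9):dx=-6,dy=+4->D; (6,7):dx=+2,dy=+5->C; (6,8):dx=+5,dy=+8->C
  (6,9):dx=+4,dy=+6->C; (7,8):dx=+3,dy=+3->C; (7,9):dx=+2,dy=+1->C; (8,9):dx=-1,dy=-2->C
Step 2: C = 22, D = 14, total pairs = 36.
Step 3: tau = (C - D)/(n(n-1)/2) = (22 - 14)/36 = 0.222222.
Step 4: Exact two-sided p-value (enumerate n! = 362880 permutations of y under H0): p = 0.476709.
Step 5: alpha = 0.05. fail to reject H0.

tau_b = 0.2222 (C=22, D=14), p = 0.476709, fail to reject H0.


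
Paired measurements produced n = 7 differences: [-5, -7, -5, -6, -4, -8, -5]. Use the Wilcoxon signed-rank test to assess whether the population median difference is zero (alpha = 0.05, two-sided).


Step 1: Drop any zero differences (none here) and take |d_i|.
|d| = [5, 7, 5, 6, 4, 8, 5]
Step 2: Midrank |d_i| (ties get averaged ranks).
ranks: |5|->3, |7|->6, |5|->3, |6|->5, |4|->1, |8|->7, |5|->3
Step 3: Attach original signs; sum ranks with positive sign and with negative sign.
W+ = 0 = 0
W- = 3 + 6 + 3 + 5 + 1 + 7 + 3 = 28
(Check: W+ + W- = 28 should equal n(n+1)/2 = 28.)
Step 4: Test statistic W = min(W+, W-) = 0.
Step 5: Ties in |d|, so use the tie-corrected normal approximation.
        E[W] = n(n+1)/4 = 7*8/4 = 14.
        Tie groups: |d|=5 (t=3); sum(t^3 - t) = 24.
        Var[W] = n(n+1)(2n+1)/24 - sum(t^3-t)/48 = 840/24 - 24/48 = 34.5.
        z = (W - E[W]) / sqrt(Var[W]) = (0 - 14) / 5.8737 = -2.3835.
        Two-sided p = 2*Phi(z) = 0.017148.
Step 6: alpha = 0.05. reject H0.

W+ = 0, W- = 28, W = min = 0, p = 0.017148, reject H0.


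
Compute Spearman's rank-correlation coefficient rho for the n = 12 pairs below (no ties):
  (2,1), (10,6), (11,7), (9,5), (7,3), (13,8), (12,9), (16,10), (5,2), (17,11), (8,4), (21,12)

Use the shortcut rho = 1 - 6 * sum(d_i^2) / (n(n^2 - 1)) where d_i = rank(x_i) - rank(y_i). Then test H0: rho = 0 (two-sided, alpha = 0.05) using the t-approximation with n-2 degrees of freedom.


Step 1: Rank x and y separately (midranks; no ties here).
rank(x): 2->1, 10->6, 11->7, 9->5, 7->3, 13->9, 12->8, 16->10, 5->2, 17->11, 8->4, 21->12
rank(y): 1->1, 6->6, 7->7, 5->5, 3->3, 8->8, 9->9, 10->10, 2->2, 11->11, 4->4, 12->12
Step 2: d_i = R_x(i) - R_y(i); compute d_i^2.
  (1-1)^2=0, (6-6)^2=0, (7-7)^2=0, (5-5)^2=0, (3-3)^2=0, (9-8)^2=1, (8-9)^2=1, (10-10)^2=0, (2-2)^2=0, (11-11)^2=0, (4-4)^2=0, (12-12)^2=0
sum(d^2) = 2.
Step 3: rho = 1 - 6*2 / (12*(12^2 - 1)) = 1 - 12/1716 = 0.993007.
Step 4: Under H0, t = rho * sqrt((n-2)/(1-rho^2)) = 26.5990 ~ t(10).
Step 5: Two-sided p-value from the t-distribution with 10 df = 0.000000.
Step 6: alpha = 0.05. reject H0.

rho = 0.9930, p = 0.000000, reject H0 at alpha = 0.05.


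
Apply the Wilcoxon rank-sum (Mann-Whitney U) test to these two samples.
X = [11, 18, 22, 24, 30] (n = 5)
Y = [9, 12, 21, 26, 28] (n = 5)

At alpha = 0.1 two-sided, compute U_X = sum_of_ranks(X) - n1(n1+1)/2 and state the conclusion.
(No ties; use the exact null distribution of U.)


Step 1: Combine and sort all 10 observations; assign midranks.
sorted (value, group): (9,Y), (11,X), (12,Y), (18,X), (21,Y), (22,X), (24,X), (26,Y), (28,Y), (30,X)
ranks: 9->1, 11->2, 12->3, 18->4, 21->5, 22->6, 24->7, 26->8, 28->9, 30->10
Step 2: Rank sum for X: R1 = 2 + 4 + 6 + 7 + 10 = 29.
Step 3: U_X = R1 - n1(n1+1)/2 = 29 - 5*6/2 = 29 - 15 = 14.
       U_Y = n1*n2 - U_X = 25 - 14 = 11.
Step 4: No ties, so the exact null distribution of U (based on enumerating the C(10,5) = 252 equally likely rank assignments) gives the two-sided p-value.
Step 5: p-value = 0.841270; compare to alpha = 0.1. fail to reject H0.

U_X = 14, p = 0.841270, fail to reject H0 at alpha = 0.1.


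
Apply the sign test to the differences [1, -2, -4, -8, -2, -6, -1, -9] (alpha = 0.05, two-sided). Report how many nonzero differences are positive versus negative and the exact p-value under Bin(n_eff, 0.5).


Step 1: Discard zero differences. Original n = 8; n_eff = number of nonzero differences = 8.
Nonzero differences (with sign): +1, -2, -4, -8, -2, -6, -1, -9
Step 2: Count signs: positive = 1, negative = 7.
Step 3: Under H0: P(positive) = 0.5, so the number of positives S ~ Bin(8, 0.5).
Step 4: Two-sided exact p-value = sum of Bin(8,0.5) probabilities at or below the observed probability = 0.070312.
Step 5: alpha = 0.05. fail to reject H0.

n_eff = 8, pos = 1, neg = 7, p = 0.070312, fail to reject H0.


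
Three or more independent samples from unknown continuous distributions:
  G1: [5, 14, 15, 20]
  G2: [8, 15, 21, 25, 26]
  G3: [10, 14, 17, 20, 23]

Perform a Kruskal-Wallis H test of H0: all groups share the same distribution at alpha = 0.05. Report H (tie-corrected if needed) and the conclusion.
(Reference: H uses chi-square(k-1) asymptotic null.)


Step 1: Combine all N = 14 observations and assign midranks.
sorted (value, group, rank): (5,G1,1), (8,G2,2), (10,G3,3), (14,G1,4.5), (14,G3,4.5), (15,G1,6.5), (15,G2,6.5), (17,G3,8), (20,G1,9.5), (20,G3,9.5), (21,G2,11), (23,G3,12), (25,G2,13), (26,G2,14)
Step 2: Sum ranks within each group.
R_1 = 21.5 (n_1 = 4)
R_2 = 46.5 (n_2 = 5)
R_3 = 37 (n_3 = 5)
Step 3: H = 12/(N(N+1)) * sum(R_i^2/n_i) - 3(N+1)
     = 12/(14*15) * (21.5^2/4 + 46.5^2/5 + 37^2/5) - 3*15
     = 0.057143 * 821.812 - 45
     = 1.960714.
Step 4: Ties present; correction factor C = 1 - 18/(14^3 - 14) = 0.993407. Corrected H = 1.960714 / 0.993407 = 1.973728.
Step 5: Under H0, H ~ chi^2(2); p-value = 0.372744.
Step 6: alpha = 0.05. fail to reject H0.

H = 1.9737, df = 2, p = 0.372744, fail to reject H0.


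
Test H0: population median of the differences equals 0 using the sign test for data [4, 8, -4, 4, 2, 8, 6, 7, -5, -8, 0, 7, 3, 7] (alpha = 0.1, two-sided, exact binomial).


Step 1: Discard zero differences. Original n = 14; n_eff = number of nonzero differences = 13.
Nonzero differences (with sign): +4, +8, -4, +4, +2, +8, +6, +7, -5, -8, +7, +3, +7
Step 2: Count signs: positive = 10, negative = 3.
Step 3: Under H0: P(positive) = 0.5, so the number of positives S ~ Bin(13, 0.5).
Step 4: Two-sided exact p-value = sum of Bin(13,0.5) probabilities at or below the observed probability = 0.092285.
Step 5: alpha = 0.1. reject H0.

n_eff = 13, pos = 10, neg = 3, p = 0.092285, reject H0.


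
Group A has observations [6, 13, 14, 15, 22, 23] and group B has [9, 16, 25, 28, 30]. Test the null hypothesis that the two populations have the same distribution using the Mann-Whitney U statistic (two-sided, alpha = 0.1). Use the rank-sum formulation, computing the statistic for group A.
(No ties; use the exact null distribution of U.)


Step 1: Combine and sort all 11 observations; assign midranks.
sorted (value, group): (6,X), (9,Y), (13,X), (14,X), (15,X), (16,Y), (22,X), (23,X), (25,Y), (28,Y), (30,Y)
ranks: 6->1, 9->2, 13->3, 14->4, 15->5, 16->6, 22->7, 23->8, 25->9, 28->10, 30->11
Step 2: Rank sum for X: R1 = 1 + 3 + 4 + 5 + 7 + 8 = 28.
Step 3: U_X = R1 - n1(n1+1)/2 = 28 - 6*7/2 = 28 - 21 = 7.
       U_Y = n1*n2 - U_X = 30 - 7 = 23.
Step 4: No ties, so the exact null distribution of U (based on enumerating the C(11,6) = 462 equally likely rank assignments) gives the two-sided p-value.
Step 5: p-value = 0.177489; compare to alpha = 0.1. fail to reject H0.

U_X = 7, p = 0.177489, fail to reject H0 at alpha = 0.1.


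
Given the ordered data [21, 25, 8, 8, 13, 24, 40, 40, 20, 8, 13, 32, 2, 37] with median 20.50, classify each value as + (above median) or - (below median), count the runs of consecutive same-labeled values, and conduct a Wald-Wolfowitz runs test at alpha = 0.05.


Step 1: Compute median = 20.50; label A = above, B = below.
Labels in order: AABBBAAABBBABA  (n_A = 7, n_B = 7)
Step 2: Count runs R = 7.
Step 3: Under H0 (random ordering), E[R] = 2*n_A*n_B/(n_A+n_B) + 1 = 2*7*7/14 + 1 = 8.0000.
        Var[R] = 2*n_A*n_B*(2*n_A*n_B - n_A - n_B) / ((n_A+n_B)^2 * (n_A+n_B-1)) = 8232/2548 = 3.2308.
        SD[R] = 1.7974.
Step 4: Continuity-corrected z = (R + 0.5 - E[R]) / SD[R] = (7 + 0.5 - 8.0000) / 1.7974 = -0.2782.
Step 5: Two-sided p-value via normal approximation = 2*(1 - Phi(|z|)) = 0.780879.
Step 6: alpha = 0.05. fail to reject H0.

R = 7, z = -0.2782, p = 0.780879, fail to reject H0.


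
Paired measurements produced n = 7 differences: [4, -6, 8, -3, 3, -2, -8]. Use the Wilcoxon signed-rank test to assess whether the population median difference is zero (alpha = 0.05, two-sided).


Step 1: Drop any zero differences (none here) and take |d_i|.
|d| = [4, 6, 8, 3, 3, 2, 8]
Step 2: Midrank |d_i| (ties get averaged ranks).
ranks: |4|->4, |6|->5, |8|->6.5, |3|->2.5, |3|->2.5, |2|->1, |8|->6.5
Step 3: Attach original signs; sum ranks with positive sign and with negative sign.
W+ = 4 + 6.5 + 2.5 = 13
W- = 5 + 2.5 + 1 + 6.5 = 15
(Check: W+ + W- = 28 should equal n(n+1)/2 = 28.)
Step 4: Test statistic W = min(W+, W-) = 13.
Step 5: Ties in |d|, so use the tie-corrected normal approximation.
        E[W] = n(n+1)/4 = 7*8/4 = 14.
        Tie groups: |d|=3 (t=2), |d|=8 (t=2); sum(t^3 - t) = 12.
        Var[W] = n(n+1)(2n+1)/24 - sum(t^3-t)/48 = 840/24 - 12/48 = 34.75.
        z = (W - E[W]) / sqrt(Var[W]) = (13 - 14) / 5.8949 = -0.1696.
        Two-sided p = 2*Phi(z) = 0.865295.
Step 6: alpha = 0.05. fail to reject H0.

W+ = 13, W- = 15, W = min = 13, p = 0.865295, fail to reject H0.


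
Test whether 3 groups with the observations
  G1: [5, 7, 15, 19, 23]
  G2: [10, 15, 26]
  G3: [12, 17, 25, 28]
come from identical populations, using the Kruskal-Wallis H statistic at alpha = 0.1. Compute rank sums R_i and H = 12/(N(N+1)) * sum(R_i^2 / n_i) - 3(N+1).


Step 1: Combine all N = 12 observations and assign midranks.
sorted (value, group, rank): (5,G1,1), (7,G1,2), (10,G2,3), (12,G3,4), (15,G1,5.5), (15,G2,5.5), (17,G3,7), (19,G1,8), (23,G1,9), (25,G3,10), (26,G2,11), (28,G3,12)
Step 2: Sum ranks within each group.
R_1 = 25.5 (n_1 = 5)
R_2 = 19.5 (n_2 = 3)
R_3 = 33 (n_3 = 4)
Step 3: H = 12/(N(N+1)) * sum(R_i^2/n_i) - 3(N+1)
     = 12/(12*13) * (25.5^2/5 + 19.5^2/3 + 33^2/4) - 3*13
     = 0.076923 * 529.05 - 39
     = 1.696154.
Step 4: Ties present; correction factor C = 1 - 6/(12^3 - 12) = 0.996503. Corrected H = 1.696154 / 0.996503 = 1.702105.
Step 5: Under H0, H ~ chi^2(2); p-value = 0.426965.
Step 6: alpha = 0.1. fail to reject H0.

H = 1.7021, df = 2, p = 0.426965, fail to reject H0.


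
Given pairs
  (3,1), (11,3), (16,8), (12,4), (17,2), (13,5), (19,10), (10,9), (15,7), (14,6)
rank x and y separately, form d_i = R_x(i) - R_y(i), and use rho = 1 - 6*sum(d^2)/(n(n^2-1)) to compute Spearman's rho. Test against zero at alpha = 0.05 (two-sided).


Step 1: Rank x and y separately (midranks; no ties here).
rank(x): 3->1, 11->3, 16->8, 12->4, 17->9, 13->5, 19->10, 10->2, 15->7, 14->6
rank(y): 1->1, 3->3, 8->8, 4->4, 2->2, 5->5, 10->10, 9->9, 7->7, 6->6
Step 2: d_i = R_x(i) - R_y(i); compute d_i^2.
  (1-1)^2=0, (3-3)^2=0, (8-8)^2=0, (4-4)^2=0, (9-2)^2=49, (5-5)^2=0, (10-10)^2=0, (2-9)^2=49, (7-7)^2=0, (6-6)^2=0
sum(d^2) = 98.
Step 3: rho = 1 - 6*98 / (10*(10^2 - 1)) = 1 - 588/990 = 0.406061.
Step 4: Under H0, t = rho * sqrt((n-2)/(1-rho^2)) = 1.2568 ~ t(8).
Step 5: Two-sided p-value from the t-distribution with 8 df = 0.244282.
Step 6: alpha = 0.05. fail to reject H0.

rho = 0.4061, p = 0.244282, fail to reject H0 at alpha = 0.05.


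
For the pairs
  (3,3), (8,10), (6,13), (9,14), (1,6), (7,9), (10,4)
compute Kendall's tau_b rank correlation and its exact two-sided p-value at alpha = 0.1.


Step 1: Enumerate the 21 unordered pairs (i,j) with i<j and classify each by sign(x_j-x_i) * sign(y_j-y_i).
  (1,2):dx=+5,dy=+7->C; (1,3):dx=+3,dy=+10->C; (1,4):dx=+6,dy=+11->C; (1,5):dx=-2,dy=+3->D
  (1,6):dx=+4,dy=+6->C; (1,7):dx=+7,dy=+1->C; (2,3):dx=-2,dy=+3->D; (2,4):dx=+1,dy=+4->C
  (2,5):dx=-7,dy=-4->C; (2,6):dx=-1,dy=-1->C; (2,7):dx=+2,dy=-6->D; (3,4):dx=+3,dy=+1->C
  (3,5):dx=-5,dy=-7->C; (3,6):dx=+1,dy=-4->D; (3,7):dx=+4,dy=-9->D; (4,5):dx=-8,dy=-8->C
  (4,6):dx=-2,dy=-5->C; (4,7):dx=+1,dy=-10->D; (5,6):dx=+6,dy=+3->C; (5,7):dx=+9,dy=-2->D
  (6,7):dx=+3,dy=-5->D
Step 2: C = 13, D = 8, total pairs = 21.
Step 3: tau = (C - D)/(n(n-1)/2) = (13 - 8)/21 = 0.238095.
Step 4: Exact two-sided p-value (enumerate n! = 5040 permutations of y under H0): p = 0.561905.
Step 5: alpha = 0.1. fail to reject H0.

tau_b = 0.2381 (C=13, D=8), p = 0.561905, fail to reject H0.


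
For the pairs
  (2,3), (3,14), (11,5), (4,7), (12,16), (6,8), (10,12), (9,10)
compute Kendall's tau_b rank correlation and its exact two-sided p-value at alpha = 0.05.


Step 1: Enumerate the 28 unordered pairs (i,j) with i<j and classify each by sign(x_j-x_i) * sign(y_j-y_i).
  (1,2):dx=+1,dy=+11->C; (1,3):dx=+9,dy=+2->C; (1,4):dx=+2,dy=+4->C; (1,5):dx=+10,dy=+13->C
  (1,6):dx=+4,dy=+5->C; (1,7):dx=+8,dy=+9->C; (1,8):dx=+7,dy=+7->C; (2,3):dx=+8,dy=-9->D
  (2,4):dx=+1,dy=-7->D; (2,5):dx=+9,dy=+2->C; (2,6):dx=+3,dy=-6->D; (2,7):dx=+7,dy=-2->D
  (2,8):dx=+6,dy=-4->D; (3,4):dx=-7,dy=+2->D; (3,5):dx=+1,dy=+11->C; (3,6):dx=-5,dy=+3->D
  (3,7):dx=-1,dy=+7->D; (3,8):dx=-2,dy=+5->D; (4,5):dx=+8,dy=+9->C; (4,6):dx=+2,dy=+1->C
  (4,7):dx=+6,dy=+5->C; (4,8):dx=+5,dy=+3->C; (5,6):dx=-6,dy=-8->C; (5,7):dx=-2,dy=-4->C
  (5,8):dx=-3,dy=-6->C; (6,7):dx=+4,dy=+4->C; (6,8):dx=+3,dy=+2->C; (7,8):dx=-1,dy=-2->C
Step 2: C = 19, D = 9, total pairs = 28.
Step 3: tau = (C - D)/(n(n-1)/2) = (19 - 9)/28 = 0.357143.
Step 4: Exact two-sided p-value (enumerate n! = 40320 permutations of y under H0): p = 0.275099.
Step 5: alpha = 0.05. fail to reject H0.

tau_b = 0.3571 (C=19, D=9), p = 0.275099, fail to reject H0.


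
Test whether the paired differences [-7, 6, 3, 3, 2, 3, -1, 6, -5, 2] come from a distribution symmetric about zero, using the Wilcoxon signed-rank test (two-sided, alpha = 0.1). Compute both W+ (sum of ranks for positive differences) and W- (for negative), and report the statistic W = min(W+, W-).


Step 1: Drop any zero differences (none here) and take |d_i|.
|d| = [7, 6, 3, 3, 2, 3, 1, 6, 5, 2]
Step 2: Midrank |d_i| (ties get averaged ranks).
ranks: |7|->10, |6|->8.5, |3|->5, |3|->5, |2|->2.5, |3|->5, |1|->1, |6|->8.5, |5|->7, |2|->2.5
Step 3: Attach original signs; sum ranks with positive sign and with negative sign.
W+ = 8.5 + 5 + 5 + 2.5 + 5 + 8.5 + 2.5 = 37
W- = 10 + 1 + 7 = 18
(Check: W+ + W- = 55 should equal n(n+1)/2 = 55.)
Step 4: Test statistic W = min(W+, W-) = 18.
Step 5: Ties in |d|, so use the tie-corrected normal approximation.
        E[W] = n(n+1)/4 = 10*11/4 = 27.5.
        Tie groups: |d|=2 (t=2), |d|=3 (t=3), |d|=6 (t=2); sum(t^3 - t) = 36.
        Var[W] = n(n+1)(2n+1)/24 - sum(t^3-t)/48 = 2310/24 - 36/48 = 95.5.
        z = (W - E[W]) / sqrt(Var[W]) = (18 - 27.5) / 9.7724 = -0.9721.
        Two-sided p = 2*Phi(z) = 0.330989.
Step 6: alpha = 0.1. fail to reject H0.

W+ = 37, W- = 18, W = min = 18, p = 0.330989, fail to reject H0.


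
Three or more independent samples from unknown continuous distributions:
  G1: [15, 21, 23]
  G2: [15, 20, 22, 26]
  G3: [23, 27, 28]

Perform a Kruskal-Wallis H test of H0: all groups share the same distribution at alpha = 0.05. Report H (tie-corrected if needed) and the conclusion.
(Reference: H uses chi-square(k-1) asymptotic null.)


Step 1: Combine all N = 10 observations and assign midranks.
sorted (value, group, rank): (15,G1,1.5), (15,G2,1.5), (20,G2,3), (21,G1,4), (22,G2,5), (23,G1,6.5), (23,G3,6.5), (26,G2,8), (27,G3,9), (28,G3,10)
Step 2: Sum ranks within each group.
R_1 = 12 (n_1 = 3)
R_2 = 17.5 (n_2 = 4)
R_3 = 25.5 (n_3 = 3)
Step 3: H = 12/(N(N+1)) * sum(R_i^2/n_i) - 3(N+1)
     = 12/(10*11) * (12^2/3 + 17.5^2/4 + 25.5^2/3) - 3*11
     = 0.109091 * 341.312 - 33
     = 4.234091.
Step 4: Ties present; correction factor C = 1 - 12/(10^3 - 10) = 0.987879. Corrected H = 4.234091 / 0.987879 = 4.286043.
Step 5: Under H0, H ~ chi^2(2); p-value = 0.117300.
Step 6: alpha = 0.05. fail to reject H0.

H = 4.2860, df = 2, p = 0.117300, fail to reject H0.


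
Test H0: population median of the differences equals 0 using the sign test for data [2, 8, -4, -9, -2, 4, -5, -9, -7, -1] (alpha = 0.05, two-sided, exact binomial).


Step 1: Discard zero differences. Original n = 10; n_eff = number of nonzero differences = 10.
Nonzero differences (with sign): +2, +8, -4, -9, -2, +4, -5, -9, -7, -1
Step 2: Count signs: positive = 3, negative = 7.
Step 3: Under H0: P(positive) = 0.5, so the number of positives S ~ Bin(10, 0.5).
Step 4: Two-sided exact p-value = sum of Bin(10,0.5) probabilities at or below the observed probability = 0.343750.
Step 5: alpha = 0.05. fail to reject H0.

n_eff = 10, pos = 3, neg = 7, p = 0.343750, fail to reject H0.


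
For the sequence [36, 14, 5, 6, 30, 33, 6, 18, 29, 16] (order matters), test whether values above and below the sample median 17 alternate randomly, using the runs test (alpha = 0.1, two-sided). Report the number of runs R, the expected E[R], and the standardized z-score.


Step 1: Compute median = 17; label A = above, B = below.
Labels in order: ABBBAABAAB  (n_A = 5, n_B = 5)
Step 2: Count runs R = 6.
Step 3: Under H0 (random ordering), E[R] = 2*n_A*n_B/(n_A+n_B) + 1 = 2*5*5/10 + 1 = 6.0000.
        Var[R] = 2*n_A*n_B*(2*n_A*n_B - n_A - n_B) / ((n_A+n_B)^2 * (n_A+n_B-1)) = 2000/900 = 2.2222.
        SD[R] = 1.4907.
Step 4: R = E[R], so z = 0 with no continuity correction.
Step 5: Two-sided p-value via normal approximation = 2*(1 - Phi(|z|)) = 1.000000.
Step 6: alpha = 0.1. fail to reject H0.

R = 6, z = 0.0000, p = 1.000000, fail to reject H0.


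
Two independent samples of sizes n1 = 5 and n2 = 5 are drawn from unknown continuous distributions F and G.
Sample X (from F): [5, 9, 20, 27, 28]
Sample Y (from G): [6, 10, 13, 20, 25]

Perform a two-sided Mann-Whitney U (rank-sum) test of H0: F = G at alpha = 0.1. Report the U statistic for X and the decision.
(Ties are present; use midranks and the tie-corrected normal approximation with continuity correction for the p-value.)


Step 1: Combine and sort all 10 observations; assign midranks.
sorted (value, group): (5,X), (6,Y), (9,X), (10,Y), (13,Y), (20,X), (20,Y), (25,Y), (27,X), (28,X)
ranks: 5->1, 6->2, 9->3, 10->4, 13->5, 20->6.5, 20->6.5, 25->8, 27->9, 28->10
Step 2: Rank sum for X: R1 = 1 + 3 + 6.5 + 9 + 10 = 29.5.
Step 3: U_X = R1 - n1(n1+1)/2 = 29.5 - 5*6/2 = 29.5 - 15 = 14.5.
       U_Y = n1*n2 - U_X = 25 - 14.5 = 10.5.
Step 4: Ties are present, so use the tie-corrected normal approximation (with continuity correction) for the p-value.
Step 5: p-value = 0.753298; compare to alpha = 0.1. fail to reject H0.

U_X = 14.5, p = 0.753298, fail to reject H0 at alpha = 0.1.


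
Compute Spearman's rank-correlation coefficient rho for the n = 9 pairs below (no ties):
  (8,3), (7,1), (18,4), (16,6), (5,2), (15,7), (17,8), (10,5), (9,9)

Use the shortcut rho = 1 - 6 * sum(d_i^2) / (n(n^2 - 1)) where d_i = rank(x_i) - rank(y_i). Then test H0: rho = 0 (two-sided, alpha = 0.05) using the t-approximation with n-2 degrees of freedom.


Step 1: Rank x and y separately (midranks; no ties here).
rank(x): 8->3, 7->2, 18->9, 16->7, 5->1, 15->6, 17->8, 10->5, 9->4
rank(y): 3->3, 1->1, 4->4, 6->6, 2->2, 7->7, 8->8, 5->5, 9->9
Step 2: d_i = R_x(i) - R_y(i); compute d_i^2.
  (3-3)^2=0, (2-1)^2=1, (9-4)^2=25, (7-6)^2=1, (1-2)^2=1, (6-7)^2=1, (8-8)^2=0, (5-5)^2=0, (4-9)^2=25
sum(d^2) = 54.
Step 3: rho = 1 - 6*54 / (9*(9^2 - 1)) = 1 - 324/720 = 0.550000.
Step 4: Under H0, t = rho * sqrt((n-2)/(1-rho^2)) = 1.7424 ~ t(7).
Step 5: Two-sided p-value from the t-distribution with 7 df = 0.124977.
Step 6: alpha = 0.05. fail to reject H0.

rho = 0.5500, p = 0.124977, fail to reject H0 at alpha = 0.05.


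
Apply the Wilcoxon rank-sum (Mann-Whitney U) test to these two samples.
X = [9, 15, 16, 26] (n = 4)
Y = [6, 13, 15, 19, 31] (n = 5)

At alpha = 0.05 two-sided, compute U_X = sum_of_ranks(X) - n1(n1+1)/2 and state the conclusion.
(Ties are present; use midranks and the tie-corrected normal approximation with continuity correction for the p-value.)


Step 1: Combine and sort all 9 observations; assign midranks.
sorted (value, group): (6,Y), (9,X), (13,Y), (15,X), (15,Y), (16,X), (19,Y), (26,X), (31,Y)
ranks: 6->1, 9->2, 13->3, 15->4.5, 15->4.5, 16->6, 19->7, 26->8, 31->9
Step 2: Rank sum for X: R1 = 2 + 4.5 + 6 + 8 = 20.5.
Step 3: U_X = R1 - n1(n1+1)/2 = 20.5 - 4*5/2 = 20.5 - 10 = 10.5.
       U_Y = n1*n2 - U_X = 20 - 10.5 = 9.5.
Step 4: Ties are present, so use the tie-corrected normal approximation (with continuity correction) for the p-value.
Step 5: p-value = 1.000000; compare to alpha = 0.05. fail to reject H0.

U_X = 10.5, p = 1.000000, fail to reject H0 at alpha = 0.05.


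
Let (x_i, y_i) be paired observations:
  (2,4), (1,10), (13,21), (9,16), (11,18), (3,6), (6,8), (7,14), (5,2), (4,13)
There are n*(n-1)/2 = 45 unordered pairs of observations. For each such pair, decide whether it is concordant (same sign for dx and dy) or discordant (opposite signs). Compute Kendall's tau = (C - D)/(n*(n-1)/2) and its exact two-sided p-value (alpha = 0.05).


Step 1: Enumerate the 45 unordered pairs (i,j) with i<j and classify each by sign(x_j-x_i) * sign(y_j-y_i).
  (1,2):dx=-1,dy=+6->D; (1,3):dx=+11,dy=+17->C; (1,4):dx=+7,dy=+12->C; (1,5):dx=+9,dy=+14->C
  (1,6):dx=+1,dy=+2->C; (1,7):dx=+4,dy=+4->C; (1,8):dx=+5,dy=+10->C; (1,9):dx=+3,dy=-2->D
  (1,10):dx=+2,dy=+9->C; (2,3):dx=+12,dy=+11->C; (2,4):dx=+8,dy=+6->C; (2,5):dx=+10,dy=+8->C
  (2,6):dx=+2,dy=-4->D; (2,7):dx=+5,dy=-2->D; (2,8):dx=+6,dy=+4->C; (2,9):dx=+4,dy=-8->D
  (2,10):dx=+3,dy=+3->C; (3,4):dx=-4,dy=-5->C; (3,5):dx=-2,dy=-3->C; (3,6):dx=-10,dy=-15->C
  (3,7):dx=-7,dy=-13->C; (3,8):dx=-6,dy=-7->C; (3,9):dx=-8,dy=-19->C; (3,10):dx=-9,dy=-8->C
  (4,5):dx=+2,dy=+2->C; (4,6):dx=-6,dy=-10->C; (4,7):dx=-3,dy=-8->C; (4,8):dx=-2,dy=-2->C
  (4,9):dx=-4,dy=-14->C; (4,10):dx=-5,dy=-3->C; (5,6):dx=-8,dy=-12->C; (5,7):dx=-5,dy=-10->C
  (5,8):dx=-4,dy=-4->C; (5,9):dx=-6,dy=-16->C; (5,10):dx=-7,dy=-5->C; (6,7):dx=+3,dy=+2->C
  (6,8):dx=+4,dy=+8->C; (6,9):dx=+2,dy=-4->D; (6,10):dx=+1,dy=+7->C; (7,8):dx=+1,dy=+6->C
  (7,9):dx=-1,dy=-6->C; (7,10):dx=-2,dy=+5->D; (8,9):dx=-2,dy=-12->C; (8,10):dx=-3,dy=-1->C
  (9,10):dx=-1,dy=+11->D
Step 2: C = 37, D = 8, total pairs = 45.
Step 3: tau = (C - D)/(n(n-1)/2) = (37 - 8)/45 = 0.644444.
Step 4: Exact two-sided p-value (enumerate n! = 3628800 permutations of y under H0): p = 0.009148.
Step 5: alpha = 0.05. reject H0.

tau_b = 0.6444 (C=37, D=8), p = 0.009148, reject H0.


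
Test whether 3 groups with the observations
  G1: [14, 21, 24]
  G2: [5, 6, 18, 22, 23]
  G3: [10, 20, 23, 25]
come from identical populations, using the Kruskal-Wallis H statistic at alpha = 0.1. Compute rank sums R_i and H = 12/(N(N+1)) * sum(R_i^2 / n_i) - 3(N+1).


Step 1: Combine all N = 12 observations and assign midranks.
sorted (value, group, rank): (5,G2,1), (6,G2,2), (10,G3,3), (14,G1,4), (18,G2,5), (20,G3,6), (21,G1,7), (22,G2,8), (23,G2,9.5), (23,G3,9.5), (24,G1,11), (25,G3,12)
Step 2: Sum ranks within each group.
R_1 = 22 (n_1 = 3)
R_2 = 25.5 (n_2 = 5)
R_3 = 30.5 (n_3 = 4)
Step 3: H = 12/(N(N+1)) * sum(R_i^2/n_i) - 3(N+1)
     = 12/(12*13) * (22^2/3 + 25.5^2/5 + 30.5^2/4) - 3*13
     = 0.076923 * 523.946 - 39
     = 1.303526.
Step 4: Ties present; correction factor C = 1 - 6/(12^3 - 12) = 0.996503. Corrected H = 1.303526 / 0.996503 = 1.308099.
Step 5: Under H0, H ~ chi^2(2); p-value = 0.519936.
Step 6: alpha = 0.1. fail to reject H0.

H = 1.3081, df = 2, p = 0.519936, fail to reject H0.


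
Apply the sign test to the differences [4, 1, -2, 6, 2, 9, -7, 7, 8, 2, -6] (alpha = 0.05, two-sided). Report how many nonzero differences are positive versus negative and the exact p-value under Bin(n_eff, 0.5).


Step 1: Discard zero differences. Original n = 11; n_eff = number of nonzero differences = 11.
Nonzero differences (with sign): +4, +1, -2, +6, +2, +9, -7, +7, +8, +2, -6
Step 2: Count signs: positive = 8, negative = 3.
Step 3: Under H0: P(positive) = 0.5, so the number of positives S ~ Bin(11, 0.5).
Step 4: Two-sided exact p-value = sum of Bin(11,0.5) probabilities at or below the observed probability = 0.226562.
Step 5: alpha = 0.05. fail to reject H0.

n_eff = 11, pos = 8, neg = 3, p = 0.226562, fail to reject H0.


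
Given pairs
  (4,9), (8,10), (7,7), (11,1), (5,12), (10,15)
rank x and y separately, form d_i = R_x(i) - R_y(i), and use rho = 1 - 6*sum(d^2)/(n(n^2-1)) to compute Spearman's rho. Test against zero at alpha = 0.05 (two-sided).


Step 1: Rank x and y separately (midranks; no ties here).
rank(x): 4->1, 8->4, 7->3, 11->6, 5->2, 10->5
rank(y): 9->3, 10->4, 7->2, 1->1, 12->5, 15->6
Step 2: d_i = R_x(i) - R_y(i); compute d_i^2.
  (1-3)^2=4, (4-4)^2=0, (3-2)^2=1, (6-1)^2=25, (2-5)^2=9, (5-6)^2=1
sum(d^2) = 40.
Step 3: rho = 1 - 6*40 / (6*(6^2 - 1)) = 1 - 240/210 = -0.142857.
Step 4: Under H0, t = rho * sqrt((n-2)/(1-rho^2)) = -0.2887 ~ t(4).
Step 5: Two-sided p-value from the t-distribution with 4 df = 0.787172.
Step 6: alpha = 0.05. fail to reject H0.

rho = -0.1429, p = 0.787172, fail to reject H0 at alpha = 0.05.
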